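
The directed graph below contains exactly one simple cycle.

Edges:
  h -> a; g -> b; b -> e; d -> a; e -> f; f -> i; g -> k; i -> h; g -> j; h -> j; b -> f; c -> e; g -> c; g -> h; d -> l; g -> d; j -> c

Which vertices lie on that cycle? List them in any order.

c, e, f, h, i, j

DFS with gray/black marking from h:
h gray
  a gray
  a black
  j gray
    c gray
      e gray
        f gray
          i gray
            i→h: h is gray → back edge
Back edge closes the cycle h → j → c → e → f → i → h; its vertices are {c, e, f, h, i, j}.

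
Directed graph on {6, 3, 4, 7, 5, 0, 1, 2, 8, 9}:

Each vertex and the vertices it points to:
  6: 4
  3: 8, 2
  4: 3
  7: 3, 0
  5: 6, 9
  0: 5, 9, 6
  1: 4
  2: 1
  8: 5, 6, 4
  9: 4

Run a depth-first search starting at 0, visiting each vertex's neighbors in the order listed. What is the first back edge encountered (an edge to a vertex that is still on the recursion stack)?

DFS from 0 (visiting each vertex's neighbors in the order listed); mark gray on enter, black on exit:
0 gray
  5 gray
    6 gray
      4 gray
        3 gray
          8 gray
            8→5: 5 is gray → back edge
First back edge: 8 → 5.

8->5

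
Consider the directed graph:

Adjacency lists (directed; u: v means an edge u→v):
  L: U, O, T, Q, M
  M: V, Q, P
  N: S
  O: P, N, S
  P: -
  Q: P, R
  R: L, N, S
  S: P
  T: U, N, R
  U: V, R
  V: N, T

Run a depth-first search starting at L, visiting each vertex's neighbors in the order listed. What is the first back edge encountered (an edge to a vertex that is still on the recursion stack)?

T->U

DFS from L (visiting each vertex's neighbors in the order listed); mark gray on enter, black on exit:
L gray
  U gray
    V gray
      N gray
        S gray
          P gray
          P black
        S black
      N black
      T gray
        T→U: U is gray → back edge
First back edge: T → U.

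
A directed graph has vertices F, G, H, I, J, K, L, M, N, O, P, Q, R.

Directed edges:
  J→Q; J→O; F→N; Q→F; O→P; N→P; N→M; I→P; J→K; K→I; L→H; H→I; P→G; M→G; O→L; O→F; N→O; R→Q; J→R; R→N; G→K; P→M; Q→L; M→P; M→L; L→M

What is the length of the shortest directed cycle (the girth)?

For each vertex v, BFS finds the shortest path from v back to v.
The shortest such closed walk is L → M → L, length 2.

2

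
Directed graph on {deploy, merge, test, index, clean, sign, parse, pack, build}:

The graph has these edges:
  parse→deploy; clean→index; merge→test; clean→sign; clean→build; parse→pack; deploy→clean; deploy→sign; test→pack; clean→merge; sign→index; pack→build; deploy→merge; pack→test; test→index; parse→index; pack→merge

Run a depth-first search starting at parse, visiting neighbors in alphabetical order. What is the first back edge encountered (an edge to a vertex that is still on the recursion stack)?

pack->merge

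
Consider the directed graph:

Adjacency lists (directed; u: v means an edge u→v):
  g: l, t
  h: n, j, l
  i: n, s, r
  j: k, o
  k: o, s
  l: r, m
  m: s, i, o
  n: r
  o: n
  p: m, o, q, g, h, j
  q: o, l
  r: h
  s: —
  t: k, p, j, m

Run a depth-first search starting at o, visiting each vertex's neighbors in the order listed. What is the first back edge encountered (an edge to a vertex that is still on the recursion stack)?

DFS from o (visiting each vertex's neighbors in the order listed); mark gray on enter, black on exit:
o gray
  n gray
    r gray
      h gray
        h→n: n is gray → back edge
First back edge: h → n.

h->n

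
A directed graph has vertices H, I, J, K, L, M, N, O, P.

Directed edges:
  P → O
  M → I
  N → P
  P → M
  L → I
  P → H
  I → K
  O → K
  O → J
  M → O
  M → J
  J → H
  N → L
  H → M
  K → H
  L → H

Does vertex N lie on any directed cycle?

N lies on a cycle iff there is a path from N back to itself.
Exploring from N, it never reaches itself; equivalently, its strongly connected component is a singleton.

No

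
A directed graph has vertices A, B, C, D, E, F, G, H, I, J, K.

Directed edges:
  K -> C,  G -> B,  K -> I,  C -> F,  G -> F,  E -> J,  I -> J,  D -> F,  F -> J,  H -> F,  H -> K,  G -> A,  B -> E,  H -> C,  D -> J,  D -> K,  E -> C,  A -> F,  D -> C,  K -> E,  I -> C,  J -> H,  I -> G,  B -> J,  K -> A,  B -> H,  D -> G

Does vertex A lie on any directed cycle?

A is on a cycle iff A can reach itself via ≥1 edge.
A → F → J → H → K → A — yes.

Yes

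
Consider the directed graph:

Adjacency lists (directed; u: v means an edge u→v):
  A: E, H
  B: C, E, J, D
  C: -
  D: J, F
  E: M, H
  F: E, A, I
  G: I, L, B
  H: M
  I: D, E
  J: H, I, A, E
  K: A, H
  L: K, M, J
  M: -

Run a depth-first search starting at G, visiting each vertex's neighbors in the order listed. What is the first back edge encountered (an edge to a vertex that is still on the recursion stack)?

DFS from G (visiting each vertex's neighbors in the order listed); mark gray on enter, black on exit:
G gray
  I gray
    D gray
      J gray
        H gray
          M gray
          M black
        H black
        J→I: I is gray → back edge
First back edge: J → I.

J->I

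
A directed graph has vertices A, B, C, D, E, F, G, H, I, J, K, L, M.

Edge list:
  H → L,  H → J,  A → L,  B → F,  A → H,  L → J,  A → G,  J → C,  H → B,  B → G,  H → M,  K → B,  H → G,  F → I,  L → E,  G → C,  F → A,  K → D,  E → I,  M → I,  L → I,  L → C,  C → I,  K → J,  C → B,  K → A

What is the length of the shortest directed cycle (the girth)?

3

For each vertex v, BFS finds the shortest path from v back to v.
The shortest such closed walk is B → G → C → B, length 3.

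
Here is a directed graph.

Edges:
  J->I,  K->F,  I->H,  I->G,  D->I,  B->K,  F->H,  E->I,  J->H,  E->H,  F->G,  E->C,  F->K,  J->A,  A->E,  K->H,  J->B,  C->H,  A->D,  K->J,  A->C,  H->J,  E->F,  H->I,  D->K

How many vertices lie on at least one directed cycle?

10

A vertex is on a directed cycle iff it belongs to a strongly connected component of size ≥ 2 (or has a self-loop).
The vertices on cycles are {A, B, C, D, E, F, H, I, J, K} — 10 in total.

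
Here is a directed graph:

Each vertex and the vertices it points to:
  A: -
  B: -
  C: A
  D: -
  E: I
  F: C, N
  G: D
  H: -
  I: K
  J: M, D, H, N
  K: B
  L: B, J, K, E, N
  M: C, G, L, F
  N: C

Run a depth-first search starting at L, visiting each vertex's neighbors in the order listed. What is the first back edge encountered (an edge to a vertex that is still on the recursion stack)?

DFS from L (visiting each vertex's neighbors in the order listed); mark gray on enter, black on exit:
L gray
  B gray
  B black
  J gray
    M gray
      C gray
        A gray
        A black
      C black
      G gray
        D gray
        D black
      G black
      M→L: L is gray → back edge
First back edge: M → L.

M->L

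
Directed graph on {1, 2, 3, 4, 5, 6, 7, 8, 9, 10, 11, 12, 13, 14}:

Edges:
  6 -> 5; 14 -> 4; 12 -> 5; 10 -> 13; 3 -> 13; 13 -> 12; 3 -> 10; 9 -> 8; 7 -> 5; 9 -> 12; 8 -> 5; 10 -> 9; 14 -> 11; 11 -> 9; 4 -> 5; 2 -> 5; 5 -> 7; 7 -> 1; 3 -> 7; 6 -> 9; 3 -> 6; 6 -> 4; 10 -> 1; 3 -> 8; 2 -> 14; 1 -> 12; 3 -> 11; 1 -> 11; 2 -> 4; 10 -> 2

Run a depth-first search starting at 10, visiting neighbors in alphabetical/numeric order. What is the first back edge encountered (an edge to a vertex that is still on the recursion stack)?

7->1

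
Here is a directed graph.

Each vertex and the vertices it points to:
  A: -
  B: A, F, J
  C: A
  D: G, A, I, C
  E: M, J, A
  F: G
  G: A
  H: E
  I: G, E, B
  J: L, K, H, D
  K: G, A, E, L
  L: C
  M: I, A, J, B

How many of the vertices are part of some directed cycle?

A vertex is on a directed cycle iff it belongs to a strongly connected component of size ≥ 2 (or has a self-loop).
The vertices on cycles are {B, D, E, H, I, J, K, M} — 8 in total.

8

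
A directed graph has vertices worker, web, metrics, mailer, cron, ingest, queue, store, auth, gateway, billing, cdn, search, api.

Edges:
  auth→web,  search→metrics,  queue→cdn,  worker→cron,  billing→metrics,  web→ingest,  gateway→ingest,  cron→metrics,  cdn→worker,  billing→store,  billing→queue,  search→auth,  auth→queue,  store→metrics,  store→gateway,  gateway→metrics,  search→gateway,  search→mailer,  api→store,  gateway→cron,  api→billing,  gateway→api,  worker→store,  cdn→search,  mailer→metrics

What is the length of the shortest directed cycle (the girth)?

3

For each vertex v, BFS finds the shortest path from v back to v.
The shortest such closed walk is store → gateway → api → store, length 3.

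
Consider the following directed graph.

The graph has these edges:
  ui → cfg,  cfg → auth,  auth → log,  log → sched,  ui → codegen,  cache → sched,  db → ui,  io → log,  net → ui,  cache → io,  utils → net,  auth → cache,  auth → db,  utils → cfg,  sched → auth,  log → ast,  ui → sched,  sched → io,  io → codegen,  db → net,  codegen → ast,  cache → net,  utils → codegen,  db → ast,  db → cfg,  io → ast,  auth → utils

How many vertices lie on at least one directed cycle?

10

A vertex is on a directed cycle iff it belongs to a strongly connected component of size ≥ 2 (or has a self-loop).
The vertices on cycles are {db, io, ui, cfg, log, net, auth, cache, sched, utils} — 10 in total.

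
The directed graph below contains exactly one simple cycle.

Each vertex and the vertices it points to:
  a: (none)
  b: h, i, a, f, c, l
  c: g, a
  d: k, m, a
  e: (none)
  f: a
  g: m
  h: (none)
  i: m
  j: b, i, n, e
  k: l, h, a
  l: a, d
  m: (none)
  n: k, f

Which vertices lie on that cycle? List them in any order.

d, k, l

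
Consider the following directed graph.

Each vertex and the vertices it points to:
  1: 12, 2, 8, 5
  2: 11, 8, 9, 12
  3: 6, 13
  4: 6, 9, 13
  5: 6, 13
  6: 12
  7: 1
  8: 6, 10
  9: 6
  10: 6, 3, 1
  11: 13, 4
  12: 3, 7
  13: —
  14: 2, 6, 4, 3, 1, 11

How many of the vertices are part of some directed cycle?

12

A vertex is on a directed cycle iff it belongs to a strongly connected component of size ≥ 2 (or has a self-loop).
The vertices on cycles are {1, 2, 3, 4, 5, 6, 7, 8, 9, 10, 11, 12} — 12 in total.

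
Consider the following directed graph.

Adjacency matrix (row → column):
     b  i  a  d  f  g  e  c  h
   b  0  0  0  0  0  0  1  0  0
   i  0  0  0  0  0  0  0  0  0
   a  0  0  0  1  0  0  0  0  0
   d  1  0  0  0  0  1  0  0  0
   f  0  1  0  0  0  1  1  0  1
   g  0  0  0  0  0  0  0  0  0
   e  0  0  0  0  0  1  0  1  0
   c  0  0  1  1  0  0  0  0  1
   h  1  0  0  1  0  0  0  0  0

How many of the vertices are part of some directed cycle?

6

A vertex is on a directed cycle iff it belongs to a strongly connected component of size ≥ 2 (or has a self-loop).
The vertices on cycles are {a, b, c, d, e, h} — 6 in total.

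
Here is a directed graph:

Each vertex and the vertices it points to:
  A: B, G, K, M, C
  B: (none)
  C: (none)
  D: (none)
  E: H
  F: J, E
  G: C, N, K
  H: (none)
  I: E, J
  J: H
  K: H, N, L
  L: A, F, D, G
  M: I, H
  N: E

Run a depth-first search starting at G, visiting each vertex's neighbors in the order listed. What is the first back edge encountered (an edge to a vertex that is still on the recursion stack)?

A→G

DFS from G (visiting each vertex's neighbors in the order listed); mark gray on enter, black on exit:
G gray
  C gray
  C black
  N gray
    E gray
      H gray
      H black
    E black
  N black
  K gray
    K→H: H black — skip
    K→N: N black — skip
    L gray
      A gray
        B gray
        B black
        A→G: G is gray → back edge
First back edge: A → G.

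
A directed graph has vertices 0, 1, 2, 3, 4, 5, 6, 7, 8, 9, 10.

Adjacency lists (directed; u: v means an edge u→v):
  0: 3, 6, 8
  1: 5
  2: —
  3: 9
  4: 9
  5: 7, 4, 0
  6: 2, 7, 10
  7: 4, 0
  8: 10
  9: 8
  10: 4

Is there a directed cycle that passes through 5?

No

5 lies on a cycle iff there is a path from 5 back to itself.
Exploring from 5, it never reaches itself; equivalently, its strongly connected component is a singleton.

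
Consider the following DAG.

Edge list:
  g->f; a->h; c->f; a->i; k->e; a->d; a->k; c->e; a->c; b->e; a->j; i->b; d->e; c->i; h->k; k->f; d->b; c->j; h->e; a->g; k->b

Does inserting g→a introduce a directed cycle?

Adding g→a creates a cycle iff a can already reach g.
Path from a: a → g.
So a → … → g → a is a cycle.

Yes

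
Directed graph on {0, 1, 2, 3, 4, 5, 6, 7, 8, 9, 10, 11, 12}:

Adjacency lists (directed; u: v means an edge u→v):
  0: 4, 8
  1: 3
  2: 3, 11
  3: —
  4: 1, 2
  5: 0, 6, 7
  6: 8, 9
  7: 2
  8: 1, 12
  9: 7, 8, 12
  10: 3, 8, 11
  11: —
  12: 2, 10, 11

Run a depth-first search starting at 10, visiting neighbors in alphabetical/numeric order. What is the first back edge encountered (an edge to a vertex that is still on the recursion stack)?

12->10

DFS from 10 (visiting neighbors in alphabetical/numeric order); mark gray on enter, black on exit:
10 gray
  3 gray
  3 black
  8 gray
    1 gray
      1→3: 3 black — skip
    1 black
    12 gray
      2 gray
        2→3: 3 black — skip
        11 gray
        11 black
      2 black
      12→10: 10 is gray → back edge
First back edge: 12 → 10.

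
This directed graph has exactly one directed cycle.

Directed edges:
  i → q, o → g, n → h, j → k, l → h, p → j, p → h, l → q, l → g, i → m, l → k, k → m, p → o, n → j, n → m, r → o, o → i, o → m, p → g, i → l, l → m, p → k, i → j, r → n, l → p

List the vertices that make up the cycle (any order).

i, l, o, p

DFS with gray/black marking from o:
o gray
  i gray
    l gray
      g gray
      g black
      h gray
      h black
      k gray
        m gray
        m black
      k black
      p gray
        p→k: k black — skip
        p→g: g black — skip
        p→o: o is gray → back edge
Back edge closes the cycle o → i → l → p → o; its vertices are {i, l, o, p}.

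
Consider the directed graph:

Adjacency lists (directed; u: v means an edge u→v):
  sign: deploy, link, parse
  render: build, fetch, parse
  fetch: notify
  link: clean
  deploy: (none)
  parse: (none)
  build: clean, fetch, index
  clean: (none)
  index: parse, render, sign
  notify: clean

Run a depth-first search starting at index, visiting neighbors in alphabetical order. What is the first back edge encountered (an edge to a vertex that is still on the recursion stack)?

DFS from index (visiting neighbors in alphabetical order); mark gray on enter, black on exit:
index gray
  parse gray
  parse black
  render gray
    build gray
      clean gray
      clean black
      fetch gray
        notify gray
          notify→clean: clean black — skip
        notify black
      fetch black
      build→index: index is gray → back edge
First back edge: build → index.

build->index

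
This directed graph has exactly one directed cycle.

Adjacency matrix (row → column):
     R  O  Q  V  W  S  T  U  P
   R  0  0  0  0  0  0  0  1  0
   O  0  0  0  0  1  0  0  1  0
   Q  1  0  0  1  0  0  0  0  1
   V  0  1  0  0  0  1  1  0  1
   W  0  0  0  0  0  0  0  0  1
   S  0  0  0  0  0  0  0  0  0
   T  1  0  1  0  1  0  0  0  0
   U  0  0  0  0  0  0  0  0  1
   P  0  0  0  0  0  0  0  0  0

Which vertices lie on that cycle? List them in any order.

Q, T, V

DFS with gray/black marking from Q:
Q gray
  P gray
  P black
  R gray
    U gray
      U→P: P black — skip
    U black
  R black
  V gray
    O gray
      W gray
        W→P: P black — skip
      W black
      O→U: U black — skip
    O black
    T gray
      T→Q: Q is gray → back edge
Back edge closes the cycle Q → V → T → Q; its vertices are {Q, T, V}.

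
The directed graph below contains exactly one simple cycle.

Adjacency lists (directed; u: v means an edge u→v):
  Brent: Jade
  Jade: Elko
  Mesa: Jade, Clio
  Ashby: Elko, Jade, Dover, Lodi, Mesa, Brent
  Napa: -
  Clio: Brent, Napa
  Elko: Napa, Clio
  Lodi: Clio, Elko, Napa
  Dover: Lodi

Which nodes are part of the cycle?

Clio, Elko, Jade, Brent

DFS with gray/black marking from Brent:
Brent gray
  Jade gray
    Elko gray
      Napa gray
      Napa black
      Clio gray
        Clio→Brent: Brent is gray → back edge
Back edge closes the cycle Brent → Jade → Elko → Clio → Brent; its vertices are {Clio, Elko, Jade, Brent}.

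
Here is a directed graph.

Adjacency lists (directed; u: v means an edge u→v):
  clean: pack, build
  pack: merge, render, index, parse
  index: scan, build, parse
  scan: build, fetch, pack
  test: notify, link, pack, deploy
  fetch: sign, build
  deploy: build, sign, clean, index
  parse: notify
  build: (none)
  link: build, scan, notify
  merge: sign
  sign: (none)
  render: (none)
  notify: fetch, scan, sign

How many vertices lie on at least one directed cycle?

A vertex is on a directed cycle iff it belongs to a strongly connected component of size ≥ 2 (or has a self-loop).
The vertices on cycles are {pack, scan, index, parse, notify} — 5 in total.

5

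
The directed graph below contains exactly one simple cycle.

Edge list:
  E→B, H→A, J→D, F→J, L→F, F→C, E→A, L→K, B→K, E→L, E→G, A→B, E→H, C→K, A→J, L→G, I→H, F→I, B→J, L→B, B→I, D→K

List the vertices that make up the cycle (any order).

A, B, H, I

DFS with gray/black marking from H:
H gray
  A gray
    J gray
      D gray
        K gray
        K black
      D black
    J black
    B gray
      I gray
        I→H: H is gray → back edge
Back edge closes the cycle H → A → B → I → H; its vertices are {A, B, H, I}.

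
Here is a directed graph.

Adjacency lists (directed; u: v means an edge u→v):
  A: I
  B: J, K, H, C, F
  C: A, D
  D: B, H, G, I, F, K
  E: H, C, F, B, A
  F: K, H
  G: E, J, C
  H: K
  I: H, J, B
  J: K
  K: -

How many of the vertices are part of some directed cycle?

A vertex is on a directed cycle iff it belongs to a strongly connected component of size ≥ 2 (or has a self-loop).
The vertices on cycles are {A, B, C, D, E, G, I} — 7 in total.

7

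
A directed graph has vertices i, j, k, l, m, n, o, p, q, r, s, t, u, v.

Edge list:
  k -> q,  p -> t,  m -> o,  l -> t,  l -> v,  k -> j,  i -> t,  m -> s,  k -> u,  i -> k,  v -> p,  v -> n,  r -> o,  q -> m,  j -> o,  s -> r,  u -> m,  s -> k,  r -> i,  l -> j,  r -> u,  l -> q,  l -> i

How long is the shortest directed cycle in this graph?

For each vertex v, BFS finds the shortest path from v back to v.
The shortest such closed walk is q → m → s → k → q, length 4.

4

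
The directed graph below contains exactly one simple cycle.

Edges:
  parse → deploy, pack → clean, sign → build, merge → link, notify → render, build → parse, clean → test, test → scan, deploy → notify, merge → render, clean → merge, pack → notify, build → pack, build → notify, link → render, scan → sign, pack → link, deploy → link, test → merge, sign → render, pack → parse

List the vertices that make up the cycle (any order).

pack, scan, sign, test, build, clean

DFS with gray/black marking from build:
build gray
  parse gray
    deploy gray
      link gray
        render gray
        render black
      link black
      notify gray
        notify→render: render black — skip
      notify black
    deploy black
  parse black
  build→notify: notify black — skip
  pack gray
    clean gray
      merge gray
        merge→render: render black — skip
        merge→link: link black — skip
      merge black
      test gray
        test→merge: merge black — skip
        scan gray
          sign gray
            sign→render: render black — skip
            sign→build: build is gray → back edge
Back edge closes the cycle build → pack → clean → test → scan → sign → build; its vertices are {pack, scan, sign, test, build, clean}.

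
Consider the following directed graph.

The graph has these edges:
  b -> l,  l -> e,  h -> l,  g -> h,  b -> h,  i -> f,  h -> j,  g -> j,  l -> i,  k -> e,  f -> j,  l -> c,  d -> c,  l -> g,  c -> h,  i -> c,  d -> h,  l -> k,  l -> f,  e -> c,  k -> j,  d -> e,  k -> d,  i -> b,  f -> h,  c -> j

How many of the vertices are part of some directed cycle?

10

A vertex is on a directed cycle iff it belongs to a strongly connected component of size ≥ 2 (or has a self-loop).
The vertices on cycles are {b, c, d, e, f, g, h, i, k, l} — 10 in total.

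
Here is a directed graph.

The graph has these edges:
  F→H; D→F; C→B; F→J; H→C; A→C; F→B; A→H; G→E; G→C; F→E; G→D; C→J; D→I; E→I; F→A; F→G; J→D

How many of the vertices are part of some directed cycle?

A vertex is on a directed cycle iff it belongs to a strongly connected component of size ≥ 2 (or has a self-loop).
The vertices on cycles are {A, C, D, F, G, H, J} — 7 in total.

7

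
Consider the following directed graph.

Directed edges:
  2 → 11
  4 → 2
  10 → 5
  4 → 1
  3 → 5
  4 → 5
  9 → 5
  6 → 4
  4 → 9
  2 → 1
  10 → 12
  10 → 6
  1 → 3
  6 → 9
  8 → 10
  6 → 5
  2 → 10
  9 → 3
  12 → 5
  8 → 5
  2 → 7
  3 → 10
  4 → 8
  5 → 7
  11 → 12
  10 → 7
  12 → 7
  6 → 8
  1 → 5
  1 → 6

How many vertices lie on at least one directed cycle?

8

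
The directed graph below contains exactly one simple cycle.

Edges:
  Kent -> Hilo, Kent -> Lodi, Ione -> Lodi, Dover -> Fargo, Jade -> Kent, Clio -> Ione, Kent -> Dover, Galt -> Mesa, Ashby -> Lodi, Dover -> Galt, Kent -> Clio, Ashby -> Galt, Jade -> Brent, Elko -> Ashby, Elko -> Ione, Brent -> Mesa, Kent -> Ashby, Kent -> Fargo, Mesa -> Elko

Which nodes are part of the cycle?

Elko, Galt, Mesa, Ashby

DFS with gray/black marking from Mesa:
Mesa gray
  Elko gray
    Ione gray
      Lodi gray
      Lodi black
    Ione black
    Ashby gray
      Ashby→Lodi: Lodi black — skip
      Galt gray
        Galt→Mesa: Mesa is gray → back edge
Back edge closes the cycle Mesa → Elko → Ashby → Galt → Mesa; its vertices are {Elko, Galt, Mesa, Ashby}.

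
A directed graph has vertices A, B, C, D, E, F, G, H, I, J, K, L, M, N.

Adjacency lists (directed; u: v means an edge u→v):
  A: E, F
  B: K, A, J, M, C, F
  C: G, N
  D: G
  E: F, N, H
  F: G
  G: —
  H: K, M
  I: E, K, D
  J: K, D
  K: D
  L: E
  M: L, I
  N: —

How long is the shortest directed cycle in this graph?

4

For each vertex v, BFS finds the shortest path from v back to v.
The shortest such closed walk is M → I → E → H → M, length 4.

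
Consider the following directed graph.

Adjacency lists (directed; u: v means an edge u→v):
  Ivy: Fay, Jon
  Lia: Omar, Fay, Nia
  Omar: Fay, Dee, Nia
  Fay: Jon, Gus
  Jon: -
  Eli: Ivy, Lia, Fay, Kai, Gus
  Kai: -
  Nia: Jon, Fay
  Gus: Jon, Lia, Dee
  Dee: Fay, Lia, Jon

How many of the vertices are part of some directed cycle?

6

A vertex is on a directed cycle iff it belongs to a strongly connected component of size ≥ 2 (or has a self-loop).
The vertices on cycles are {Dee, Fay, Gus, Lia, Nia, Omar} — 6 in total.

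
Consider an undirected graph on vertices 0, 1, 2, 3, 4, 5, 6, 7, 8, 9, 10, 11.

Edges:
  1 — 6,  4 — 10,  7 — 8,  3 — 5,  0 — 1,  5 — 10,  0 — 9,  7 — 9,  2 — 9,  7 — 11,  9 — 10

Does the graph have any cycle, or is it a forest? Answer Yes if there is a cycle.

DFS, tracking each vertex's parent; an edge to a visited non-parent vertex closes a cycle.
Start from 1:
visit 1 (parent –)
  visit 6 (parent 1)
    6–1: parent, skip
  visit 0 (parent 1)
    visit 9 (parent 0)
      9–0: parent, skip
      visit 2 (parent 9)
        2–9: parent, skip
      visit 7 (parent 9)
        visit 11 (parent 7)
          11–7: parent, skip
        visit 8 (parent 7)
          8–7: parent, skip
        7–9: parent, skip
      visit 10 (parent 9)
        10–9: parent, skip
        visit 5 (parent 10)
          5–10: parent, skip
          visit 3 (parent 5)
            3–5: parent, skip
        visit 4 (parent 10)
          4–10: parent, skip
    0–1: parent, skip
No non-parent visited neighbor found — the graph is a forest.

No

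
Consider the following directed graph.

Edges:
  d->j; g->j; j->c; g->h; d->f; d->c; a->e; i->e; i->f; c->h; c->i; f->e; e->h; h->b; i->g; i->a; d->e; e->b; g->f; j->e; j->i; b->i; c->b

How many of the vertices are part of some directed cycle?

A vertex is on a directed cycle iff it belongs to a strongly connected component of size ≥ 2 (or has a self-loop).
The vertices on cycles are {a, b, c, e, f, g, h, i, j} — 9 in total.

9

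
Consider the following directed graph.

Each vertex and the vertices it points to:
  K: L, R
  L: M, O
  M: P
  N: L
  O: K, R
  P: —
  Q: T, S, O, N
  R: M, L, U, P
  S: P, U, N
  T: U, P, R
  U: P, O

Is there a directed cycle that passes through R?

Yes

R is on a cycle iff R can reach itself via ≥1 edge.
R → L → O → R — yes.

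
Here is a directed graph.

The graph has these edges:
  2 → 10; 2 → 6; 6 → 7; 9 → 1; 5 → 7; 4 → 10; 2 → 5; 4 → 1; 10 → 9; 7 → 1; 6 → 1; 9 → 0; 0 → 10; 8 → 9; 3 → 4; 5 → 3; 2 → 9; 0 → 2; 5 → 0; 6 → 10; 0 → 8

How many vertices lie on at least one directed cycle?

9

A vertex is on a directed cycle iff it belongs to a strongly connected component of size ≥ 2 (or has a self-loop).
The vertices on cycles are {0, 2, 3, 4, 5, 6, 8, 9, 10} — 9 in total.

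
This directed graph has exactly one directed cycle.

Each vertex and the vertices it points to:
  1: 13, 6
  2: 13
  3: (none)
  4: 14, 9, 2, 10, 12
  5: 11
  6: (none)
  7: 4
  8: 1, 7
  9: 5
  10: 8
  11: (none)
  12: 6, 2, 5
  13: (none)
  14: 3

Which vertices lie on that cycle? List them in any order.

4, 7, 8, 10

DFS with gray/black marking from 4:
4 gray
  14 gray
    3 gray
    3 black
  14 black
  9 gray
    5 gray
      11 gray
      11 black
    5 black
  9 black
  2 gray
    13 gray
    13 black
  2 black
  10 gray
    8 gray
      1 gray
        1→13: 13 black — skip
        6 gray
        6 black
      1 black
      7 gray
        7→4: 4 is gray → back edge
Back edge closes the cycle 4 → 10 → 8 → 7 → 4; its vertices are {4, 7, 8, 10}.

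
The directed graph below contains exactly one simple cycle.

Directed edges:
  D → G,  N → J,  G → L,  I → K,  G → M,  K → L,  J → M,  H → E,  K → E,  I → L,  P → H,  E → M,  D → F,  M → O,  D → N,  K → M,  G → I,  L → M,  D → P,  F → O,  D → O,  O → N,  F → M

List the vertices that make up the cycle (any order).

J, M, N, O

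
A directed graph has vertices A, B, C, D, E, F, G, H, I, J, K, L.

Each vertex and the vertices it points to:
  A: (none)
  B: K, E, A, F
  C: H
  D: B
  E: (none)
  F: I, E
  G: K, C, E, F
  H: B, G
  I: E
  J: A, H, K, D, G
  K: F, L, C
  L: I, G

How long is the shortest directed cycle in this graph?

For each vertex v, BFS finds the shortest path from v back to v.
The shortest such closed walk is K → L → G → K, length 3.

3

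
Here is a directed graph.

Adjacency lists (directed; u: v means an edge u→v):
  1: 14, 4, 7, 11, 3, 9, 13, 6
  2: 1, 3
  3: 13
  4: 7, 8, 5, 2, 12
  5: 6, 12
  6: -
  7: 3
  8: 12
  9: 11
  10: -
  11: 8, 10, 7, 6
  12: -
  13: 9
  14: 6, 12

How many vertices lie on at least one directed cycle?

A vertex is on a directed cycle iff it belongs to a strongly connected component of size ≥ 2 (or has a self-loop).
The vertices on cycles are {1, 2, 3, 4, 7, 9, 11, 13} — 8 in total.

8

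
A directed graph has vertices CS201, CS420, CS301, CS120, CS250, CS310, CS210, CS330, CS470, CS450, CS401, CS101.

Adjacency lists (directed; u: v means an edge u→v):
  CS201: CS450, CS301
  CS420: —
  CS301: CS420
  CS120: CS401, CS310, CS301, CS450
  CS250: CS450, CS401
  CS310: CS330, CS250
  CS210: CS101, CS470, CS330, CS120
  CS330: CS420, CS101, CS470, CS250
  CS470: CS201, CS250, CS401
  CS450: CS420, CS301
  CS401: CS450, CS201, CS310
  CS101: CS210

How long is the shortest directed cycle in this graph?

For each vertex v, BFS finds the shortest path from v back to v.
The shortest such closed walk is CS210 → CS101 → CS210, length 2.

2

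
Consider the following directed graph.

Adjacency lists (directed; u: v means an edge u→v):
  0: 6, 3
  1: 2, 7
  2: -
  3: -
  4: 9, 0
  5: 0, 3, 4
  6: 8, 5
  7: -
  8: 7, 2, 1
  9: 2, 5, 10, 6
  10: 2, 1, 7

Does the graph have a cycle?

Yes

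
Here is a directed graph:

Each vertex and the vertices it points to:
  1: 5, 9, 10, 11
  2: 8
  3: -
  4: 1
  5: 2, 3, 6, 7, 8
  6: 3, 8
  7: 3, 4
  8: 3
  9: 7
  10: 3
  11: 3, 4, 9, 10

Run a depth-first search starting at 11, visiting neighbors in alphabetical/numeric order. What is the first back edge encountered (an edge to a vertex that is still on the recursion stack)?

7→4

DFS from 11 (visiting neighbors in alphabetical/numeric order); mark gray on enter, black on exit:
11 gray
  3 gray
  3 black
  4 gray
    1 gray
      5 gray
        2 gray
          8 gray
            8→3: 3 black — skip
          8 black
        2 black
        5→3: 3 black — skip
        6 gray
          6→3: 3 black — skip
          6→8: 8 black — skip
        6 black
        7 gray
          7→3: 3 black — skip
          7→4: 4 is gray → back edge
First back edge: 7 → 4.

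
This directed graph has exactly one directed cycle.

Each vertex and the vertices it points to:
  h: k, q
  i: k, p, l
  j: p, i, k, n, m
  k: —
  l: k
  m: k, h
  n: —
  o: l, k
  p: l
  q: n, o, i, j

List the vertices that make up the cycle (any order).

h, j, m, q

DFS with gray/black marking from q:
q gray
  n gray
  n black
  o gray
    l gray
      k gray
      k black
    l black
    o→k: k black — skip
  o black
  i gray
    i→k: k black — skip
    p gray
      p→l: l black — skip
    p black
    i→l: l black — skip
  i black
  j gray
    j→p: p black — skip
    j→i: i black — skip
    j→k: k black — skip
    j→n: n black — skip
    m gray
      m→k: k black — skip
      h gray
        h→k: k black — skip
        h→q: q is gray → back edge
Back edge closes the cycle q → j → m → h → q; its vertices are {h, j, m, q}.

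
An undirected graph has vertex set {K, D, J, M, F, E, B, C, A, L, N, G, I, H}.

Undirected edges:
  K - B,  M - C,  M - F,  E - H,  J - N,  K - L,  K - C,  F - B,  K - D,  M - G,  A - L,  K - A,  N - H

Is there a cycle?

DFS, tracking each vertex's parent; an edge to a visited non-parent vertex closes a cycle.
Start from I:
visit I (parent –)
visit K (parent –)
  visit A (parent K)
    A–K: parent, skip
    visit L (parent A)
      L–A: parent, skip
      L–K: K visited and ≠ parent → cycle
Cycle: K – A – L – K.

Yes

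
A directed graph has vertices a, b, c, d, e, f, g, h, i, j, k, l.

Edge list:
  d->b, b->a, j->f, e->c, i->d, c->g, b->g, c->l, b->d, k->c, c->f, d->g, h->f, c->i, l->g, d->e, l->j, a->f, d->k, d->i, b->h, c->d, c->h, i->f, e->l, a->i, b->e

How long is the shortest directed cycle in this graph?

2

For each vertex v, BFS finds the shortest path from v back to v.
The shortest such closed walk is b → d → b, length 2.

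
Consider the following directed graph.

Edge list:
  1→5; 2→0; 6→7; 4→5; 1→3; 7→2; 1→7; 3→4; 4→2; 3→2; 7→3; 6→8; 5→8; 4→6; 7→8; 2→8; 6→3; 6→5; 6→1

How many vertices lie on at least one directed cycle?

5

A vertex is on a directed cycle iff it belongs to a strongly connected component of size ≥ 2 (or has a self-loop).
The vertices on cycles are {1, 3, 4, 6, 7} — 5 in total.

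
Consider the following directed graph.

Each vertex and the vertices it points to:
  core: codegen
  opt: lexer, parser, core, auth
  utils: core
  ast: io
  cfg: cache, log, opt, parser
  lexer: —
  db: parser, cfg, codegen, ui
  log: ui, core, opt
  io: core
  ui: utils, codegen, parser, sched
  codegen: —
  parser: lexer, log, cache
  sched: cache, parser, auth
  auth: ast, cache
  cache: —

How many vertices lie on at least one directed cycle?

5

A vertex is on a directed cycle iff it belongs to a strongly connected component of size ≥ 2 (or has a self-loop).
The vertices on cycles are {ui, log, opt, sched, parser} — 5 in total.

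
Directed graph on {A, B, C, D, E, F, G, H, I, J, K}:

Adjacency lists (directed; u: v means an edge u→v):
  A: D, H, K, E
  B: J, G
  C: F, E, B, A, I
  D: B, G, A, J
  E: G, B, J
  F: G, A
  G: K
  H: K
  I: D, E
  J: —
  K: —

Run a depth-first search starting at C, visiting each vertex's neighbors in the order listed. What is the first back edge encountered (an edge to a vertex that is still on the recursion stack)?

DFS from C (visiting each vertex's neighbors in the order listed); mark gray on enter, black on exit:
C gray
  F gray
    G gray
      K gray
      K black
    G black
    A gray
      D gray
        B gray
          J gray
          J black
          B→G: G black — skip
        B black
        D→G: G black — skip
        D→A: A is gray → back edge
First back edge: D → A.

D→A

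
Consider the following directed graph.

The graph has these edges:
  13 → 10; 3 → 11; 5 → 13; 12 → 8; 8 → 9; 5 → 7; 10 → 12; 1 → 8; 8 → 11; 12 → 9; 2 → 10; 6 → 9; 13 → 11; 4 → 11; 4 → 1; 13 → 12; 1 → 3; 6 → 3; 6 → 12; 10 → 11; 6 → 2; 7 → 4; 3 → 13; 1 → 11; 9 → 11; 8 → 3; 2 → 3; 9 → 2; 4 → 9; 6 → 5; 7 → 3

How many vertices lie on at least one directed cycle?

7

A vertex is on a directed cycle iff it belongs to a strongly connected component of size ≥ 2 (or has a self-loop).
The vertices on cycles are {2, 3, 8, 9, 10, 12, 13} — 7 in total.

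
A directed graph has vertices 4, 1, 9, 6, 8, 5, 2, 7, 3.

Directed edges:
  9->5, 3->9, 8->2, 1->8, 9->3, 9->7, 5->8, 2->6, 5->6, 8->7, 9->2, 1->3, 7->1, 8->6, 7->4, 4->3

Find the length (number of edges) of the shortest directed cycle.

For each vertex v, BFS finds the shortest path from v back to v.
The shortest such closed walk is 9 → 3 → 9, length 2.

2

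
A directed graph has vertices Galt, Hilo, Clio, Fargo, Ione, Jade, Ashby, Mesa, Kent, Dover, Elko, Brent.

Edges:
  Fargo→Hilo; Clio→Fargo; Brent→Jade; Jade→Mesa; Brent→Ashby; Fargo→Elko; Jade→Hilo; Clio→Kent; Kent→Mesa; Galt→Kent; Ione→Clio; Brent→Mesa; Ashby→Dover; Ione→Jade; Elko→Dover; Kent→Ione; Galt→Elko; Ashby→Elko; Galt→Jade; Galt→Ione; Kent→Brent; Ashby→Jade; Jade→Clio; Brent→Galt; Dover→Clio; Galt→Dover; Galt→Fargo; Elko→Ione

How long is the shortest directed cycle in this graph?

3

For each vertex v, BFS finds the shortest path from v back to v.
The shortest such closed walk is Brent → Galt → Kent → Brent, length 3.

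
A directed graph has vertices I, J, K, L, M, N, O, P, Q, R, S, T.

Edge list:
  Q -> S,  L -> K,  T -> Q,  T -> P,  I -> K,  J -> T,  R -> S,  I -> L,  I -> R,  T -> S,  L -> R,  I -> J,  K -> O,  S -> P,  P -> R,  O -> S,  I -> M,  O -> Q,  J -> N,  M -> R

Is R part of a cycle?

R is on a cycle iff R can reach itself via ≥1 edge.
R → S → P → R — yes.

Yes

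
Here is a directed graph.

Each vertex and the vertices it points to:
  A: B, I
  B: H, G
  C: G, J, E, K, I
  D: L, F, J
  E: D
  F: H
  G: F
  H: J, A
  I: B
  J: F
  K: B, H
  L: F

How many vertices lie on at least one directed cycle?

7

A vertex is on a directed cycle iff it belongs to a strongly connected component of size ≥ 2 (or has a self-loop).
The vertices on cycles are {A, B, F, G, H, I, J} — 7 in total.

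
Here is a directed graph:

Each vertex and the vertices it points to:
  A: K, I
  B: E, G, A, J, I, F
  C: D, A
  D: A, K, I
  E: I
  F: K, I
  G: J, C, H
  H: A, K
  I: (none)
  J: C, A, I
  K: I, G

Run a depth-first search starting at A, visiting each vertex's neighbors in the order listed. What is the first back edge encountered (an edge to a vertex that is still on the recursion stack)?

D->A

DFS from A (visiting each vertex's neighbors in the order listed); mark gray on enter, black on exit:
A gray
  K gray
    I gray
    I black
    G gray
      J gray
        C gray
          D gray
            D→A: A is gray → back edge
First back edge: D → A.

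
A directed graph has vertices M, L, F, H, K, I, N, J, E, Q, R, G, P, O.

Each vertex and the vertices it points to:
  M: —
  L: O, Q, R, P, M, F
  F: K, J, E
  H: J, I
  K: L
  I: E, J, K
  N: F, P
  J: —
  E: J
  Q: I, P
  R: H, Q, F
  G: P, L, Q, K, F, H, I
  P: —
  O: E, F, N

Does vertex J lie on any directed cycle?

No

J lies on a cycle iff there is a path from J back to itself.
Exploring from J, it never reaches itself; equivalently, its strongly connected component is a singleton.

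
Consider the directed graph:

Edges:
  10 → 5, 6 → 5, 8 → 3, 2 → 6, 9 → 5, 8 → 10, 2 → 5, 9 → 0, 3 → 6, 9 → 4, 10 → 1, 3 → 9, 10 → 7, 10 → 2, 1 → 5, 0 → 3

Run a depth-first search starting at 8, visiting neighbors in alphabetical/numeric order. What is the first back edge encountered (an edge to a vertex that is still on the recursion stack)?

DFS from 8 (visiting neighbors in alphabetical/numeric order); mark gray on enter, black on exit:
8 gray
  3 gray
    6 gray
      5 gray
      5 black
    6 black
    9 gray
      0 gray
        0→3: 3 is gray → back edge
First back edge: 0 → 3.

0→3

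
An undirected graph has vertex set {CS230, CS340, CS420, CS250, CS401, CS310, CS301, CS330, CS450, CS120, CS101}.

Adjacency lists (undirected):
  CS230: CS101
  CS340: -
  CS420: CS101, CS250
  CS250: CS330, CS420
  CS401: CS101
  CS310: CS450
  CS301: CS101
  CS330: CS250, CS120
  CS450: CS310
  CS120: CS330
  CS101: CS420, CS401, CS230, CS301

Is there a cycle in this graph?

DFS, tracking each vertex's parent; an edge to a visited non-parent vertex closes a cycle.
Start from CS250:
visit CS250 (parent –)
  visit CS330 (parent CS250)
    CS330–CS250: parent, skip
    visit CS120 (parent CS330)
      CS120–CS330: parent, skip
  visit CS420 (parent CS250)
    visit CS101 (parent CS420)
      CS101–CS420: parent, skip
      visit CS401 (parent CS101)
        CS401–CS101: parent, skip
      visit CS230 (parent CS101)
        CS230–CS101: parent, skip
      visit CS301 (parent CS101)
        CS301–CS101: parent, skip
    CS420–CS250: parent, skip
visit CS340 (parent –)
visit CS310 (parent –)
  visit CS450 (parent CS310)
    CS450–CS310: parent, skip
No non-parent visited neighbor found — the graph is a forest.

No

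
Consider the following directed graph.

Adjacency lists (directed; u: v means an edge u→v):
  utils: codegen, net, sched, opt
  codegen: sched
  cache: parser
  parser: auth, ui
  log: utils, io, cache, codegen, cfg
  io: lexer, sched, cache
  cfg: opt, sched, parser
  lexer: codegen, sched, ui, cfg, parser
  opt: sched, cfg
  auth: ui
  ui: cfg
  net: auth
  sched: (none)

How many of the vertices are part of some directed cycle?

A vertex is on a directed cycle iff it belongs to a strongly connected component of size ≥ 2 (or has a self-loop).
The vertices on cycles are {ui, cfg, opt, auth, parser} — 5 in total.

5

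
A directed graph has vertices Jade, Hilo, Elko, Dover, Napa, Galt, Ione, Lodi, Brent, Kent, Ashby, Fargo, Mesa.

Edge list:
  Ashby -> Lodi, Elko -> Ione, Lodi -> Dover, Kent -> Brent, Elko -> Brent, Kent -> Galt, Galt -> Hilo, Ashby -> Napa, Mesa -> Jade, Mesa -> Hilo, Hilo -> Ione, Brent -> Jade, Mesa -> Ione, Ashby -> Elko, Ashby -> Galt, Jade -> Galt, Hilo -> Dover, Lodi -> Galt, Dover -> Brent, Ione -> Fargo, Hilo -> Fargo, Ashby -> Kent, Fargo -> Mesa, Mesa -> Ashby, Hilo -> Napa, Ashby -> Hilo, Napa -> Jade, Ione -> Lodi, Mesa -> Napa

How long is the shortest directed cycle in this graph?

For each vertex v, BFS finds the shortest path from v back to v.
The shortest such closed walk is Mesa → Hilo → Fargo → Mesa, length 3.

3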